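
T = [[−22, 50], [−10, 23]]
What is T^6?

[[−2596, 6650], [−1330, 3389]]

tr T = 1 and det T = −6, so the characteristic polynomial is λ² − (1)λ + (−6) with roots −2 and 3.
Eigenvectors give P = [[−5, −2], [−2, −1]] with P⁻¹ = [[−1, 2], [2, −5]], and T = P·diag(−2, 3)·P⁻¹.
Then T^6 = P·diag(64, 729)·P⁻¹ = [[−320, −1458], [−128, −729]] · [[−1, 2], [2, −5]] = [[−2596, 6650], [−1330, 3389]].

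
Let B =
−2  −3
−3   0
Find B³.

[[−44, −39], [−39, −18]]

B² = [[13, 6], [6, 9]]
B³ = [[−44, −39], [−39, −18]]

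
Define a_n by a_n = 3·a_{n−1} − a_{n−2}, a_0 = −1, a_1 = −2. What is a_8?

−1597

With companion matrix Q = [[3, −1], [1, 0]], [a_n, a_{n−1}]ᵀ = Q·[a_{n−1}, a_{n−2}]ᵀ, so [a_8, a_7]ᵀ = Q⁷·[a_1, a_0]ᵀ.
Q⁷ = [[987, −377], [377, −144]], giving [a_8, a_7]ᵀ = [[−1597], [−610]].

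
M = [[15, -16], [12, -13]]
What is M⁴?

[[321, -320], [240, -239]]

tr M = 2 and det M = -3, so the characteristic polynomial is λ² − (2)λ + (-3) with roots -1 and 3.
Eigenvectors give P = [[-1, 4], [-1, 3]] with P⁻¹ = [[3, -4], [1, -1]], and M = P·diag(-1, 3)·P⁻¹.
Then M⁴ = P·diag(1, 81)·P⁻¹ = [[-1, 324], [-1, 243]] · [[3, -4], [1, -1]] = [[321, -320], [240, -239]].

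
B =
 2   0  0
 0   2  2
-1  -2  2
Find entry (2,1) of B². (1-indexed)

-2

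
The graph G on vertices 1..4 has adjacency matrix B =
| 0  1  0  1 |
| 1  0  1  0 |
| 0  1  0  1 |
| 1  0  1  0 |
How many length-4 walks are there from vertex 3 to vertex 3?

The number of length-4 walks from vertex 3 to vertex 3 is entry (3,3) of B⁴, where B is the adjacency matrix.
B² = [[2, 0, 2, 0], [0, 2, 0, 2], [2, 0, 2, 0], [0, 2, 0, 2]]
B³ = [[0, 4, 0, 4], [4, 0, 4, 0], [0, 4, 0, 4], [4, 0, 4, 0]]
B⁴ = [[8, 0, 8, 0], [0, 8, 0, 8], [8, 0, 8, 0], [0, 8, 0, 8]]

8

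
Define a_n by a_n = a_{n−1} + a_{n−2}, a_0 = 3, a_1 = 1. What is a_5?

With companion matrix T = [[1, 1], [1, 0]], [a_n, a_{n−1}]ᵀ = T·[a_{n−1}, a_{n−2}]ᵀ, so [a_5, a_4]ᵀ = T^4·[a_1, a_0]ᵀ.
T^4 = [[5, 3], [3, 2]], giving [a_5, a_4]ᵀ = [[14], [9]].

14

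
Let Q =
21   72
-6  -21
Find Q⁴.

[[81, 0], [0, 81]]

tr Q = 0 and det Q = -9, so the characteristic polynomial is λ² − (0)λ + (-9) with roots 3 and -3.
Eigenvectors give P = [[4, -3], [-1, 1]] with P⁻¹ = [[1, 3], [1, 4]], and Q = P·diag(3, -3)·P⁻¹.
Then Q⁴ = P·diag(81, 81)·P⁻¹ = [[324, -243], [-81, 81]] · [[1, 3], [1, 4]] = [[81, 0], [0, 81]].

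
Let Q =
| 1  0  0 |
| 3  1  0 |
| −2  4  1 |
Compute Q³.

[[1, 0, 0], [9, 1, 0], [30, 12, 1]]

Q = I + N where N = [[0, 0, 0], [3, 0, 0], [−2, 4, 0]] is strictly lower-triangular, so N³ = 0.
(I + N)³ = I + 3·N + 3·N² = [[1, 0, 0], [9, 1, 0], [30, 12, 1]].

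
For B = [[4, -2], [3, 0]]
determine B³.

[[16, -20], [30, -24]]

B² = [[10, -8], [12, -6]]
B³ = [[16, -20], [30, -24]]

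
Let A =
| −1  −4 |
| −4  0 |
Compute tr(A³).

A² = [[17, 4], [4, 16]]
A³ = [[−33, −68], [−68, −16]]

−49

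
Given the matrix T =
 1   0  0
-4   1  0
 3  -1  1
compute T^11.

[[1, 0, 0], [-44, 1, 0], [253, -11, 1]]

T = I + N where N = [[0, 0, 0], [-4, 0, 0], [3, -1, 0]] is strictly lower-triangular, so N^3 = 0.
(I + N)^11 = I + 11·N + 55·N^2 = [[1, 0, 0], [-44, 1, 0], [253, -11, 1]].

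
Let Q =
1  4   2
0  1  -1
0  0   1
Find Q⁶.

[[1, 24, -48], [0, 1, -6], [0, 0, 1]]

Q = I + N where N = [[0, 4, 2], [0, 0, -1], [0, 0, 0]] is strictly upper-triangular, so N³ = 0.
(I + N)⁶ = I + 6·N + 15·N² = [[1, 24, -48], [0, 1, -6], [0, 0, 1]].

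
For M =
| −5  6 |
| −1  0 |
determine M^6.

[[2059, −3990], [665, −1266]]

tr M = −5 and det M = 6, so the characteristic polynomial is λ² − (−5)λ + (6) with roots −3 and −2.
Eigenvectors give P = [[3, 2], [1, 1]] with P⁻¹ = [[1, −2], [−1, 3]], and M = P·diag(−3, −2)·P⁻¹.
Then M^6 = P·diag(729, 64)·P⁻¹ = [[2187, 128], [729, 64]] · [[1, −2], [−1, 3]] = [[2059, −3990], [665, −1266]].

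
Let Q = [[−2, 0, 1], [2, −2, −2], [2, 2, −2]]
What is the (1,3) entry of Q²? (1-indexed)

−4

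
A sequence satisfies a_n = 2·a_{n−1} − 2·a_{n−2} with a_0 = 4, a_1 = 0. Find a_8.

With companion matrix B = [[2, −2], [1, 0]], [a_n, a_{n−1}]ᵀ = B·[a_{n−1}, a_{n−2}]ᵀ, so [a_8, a_7]ᵀ = B⁷·[a_1, a_0]ᵀ.
B⁷ = [[0, 16], [−8, 16]], giving [a_8, a_7]ᵀ = [[64], [64]].

64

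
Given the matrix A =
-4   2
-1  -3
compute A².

[[14, -14], [7, 7]]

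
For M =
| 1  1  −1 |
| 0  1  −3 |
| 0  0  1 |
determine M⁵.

M = I + N where N = [[0, 1, −1], [0, 0, −3], [0, 0, 0]] is strictly upper-triangular, so N³ = 0.
(I + N)⁵ = I + 5·N + 10·N² = [[1, 5, −35], [0, 1, −15], [0, 0, 1]].

[[1, 5, −35], [0, 1, −15], [0, 0, 1]]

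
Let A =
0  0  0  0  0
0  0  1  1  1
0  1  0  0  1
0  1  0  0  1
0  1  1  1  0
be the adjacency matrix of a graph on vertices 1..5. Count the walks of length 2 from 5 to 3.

1

The number of length-2 walks from vertex 5 to vertex 3 is entry (5,3) of A^2, where A is the adjacency matrix.
A^2 = [[0, 0, 0, 0, 0], [0, 3, 1, 1, 2], [0, 1, 2, 2, 1], [0, 1, 2, 2, 1], [0, 2, 1, 1, 3]]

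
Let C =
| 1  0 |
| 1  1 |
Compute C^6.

[[1, 0], [6, 1]]

C = I + N where N = [[0, 0], [1, 0]] is strictly lower-triangular, so N^2 = 0.
(I + N)^6 = I + 6·N = [[1, 0], [6, 1]].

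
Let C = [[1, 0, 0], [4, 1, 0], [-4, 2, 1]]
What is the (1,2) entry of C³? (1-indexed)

C = I + N where N = [[0, 0, 0], [4, 0, 0], [-4, 2, 0]] is strictly lower-triangular, so N³ = 0.
(I + N)³ = I + 3·N + 3·N² = [[1, 0, 0], [12, 1, 0], [12, 6, 1]].

0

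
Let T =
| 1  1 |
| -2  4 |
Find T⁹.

[[-18659, 19171], [-38342, 38854]]

tr T = 5 and det T = 6, so the characteristic polynomial is λ² − (5)λ + (6) with roots 3 and 2.
Eigenvectors give P = [[-1, 1], [-2, 1]] with P⁻¹ = [[1, -1], [2, -1]], and T = P·diag(3, 2)·P⁻¹.
Then T⁹ = P·diag(19683, 512)·P⁻¹ = [[-19683, 512], [-39366, 512]] · [[1, -1], [2, -1]] = [[-18659, 19171], [-38342, 38854]].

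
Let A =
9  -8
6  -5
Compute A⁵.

[[969, -968], [726, -725]]

tr A = 4 and det A = 3, so the characteristic polynomial is λ² − (4)λ + (3) with roots 1 and 3.
Eigenvectors give P = [[1, 4], [1, 3]] with P⁻¹ = [[-3, 4], [1, -1]], and A = P·diag(1, 3)·P⁻¹.
Then A⁵ = P·diag(1, 243)·P⁻¹ = [[1, 972], [1, 729]] · [[-3, 4], [1, -1]] = [[969, -968], [726, -725]].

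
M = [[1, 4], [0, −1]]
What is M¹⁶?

[[1, 0], [0, 1]]

M² = I (check: tr M = 0 and det M = −1), so M¹⁶ = I since 16 is even.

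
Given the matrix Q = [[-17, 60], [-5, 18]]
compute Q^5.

[[-857, 3300], [-275, 1068]]

tr Q = 1 and det Q = -6, so the characteristic polynomial is λ² − (1)λ + (-6) with roots 3 and -2.
Eigenvectors give P = [[3, 4], [1, 1]] with P⁻¹ = [[-1, 4], [1, -3]], and Q = P·diag(3, -2)·P⁻¹.
Then Q^5 = P·diag(243, -32)·P⁻¹ = [[729, -128], [243, -32]] · [[-1, 4], [1, -3]] = [[-857, 3300], [-275, 1068]].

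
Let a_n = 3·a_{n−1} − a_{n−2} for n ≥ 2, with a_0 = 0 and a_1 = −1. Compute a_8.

−987

With companion matrix C = [[3, −1], [1, 0]], [a_n, a_{n−1}]ᵀ = C·[a_{n−1}, a_{n−2}]ᵀ, so [a_8, a_7]ᵀ = C⁷·[a_1, a_0]ᵀ.
C⁷ = [[987, −377], [377, −144]], giving [a_8, a_7]ᵀ = [[−987], [−377]].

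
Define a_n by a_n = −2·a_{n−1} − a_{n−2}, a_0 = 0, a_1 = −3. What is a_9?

With companion matrix M = [[−2, −1], [1, 0]], [a_n, a_{n−1}]ᵀ = M·[a_{n−1}, a_{n−2}]ᵀ, so [a_9, a_8]ᵀ = M^8·[a_1, a_0]ᵀ.
M^8 = [[9, 8], [−8, −7]], giving [a_9, a_8]ᵀ = [[−27], [24]].

−27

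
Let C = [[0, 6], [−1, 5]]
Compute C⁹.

tr C = 5 and det C = 6, so the characteristic polynomial is λ² − (5)λ + (6) with roots 2 and 3.
Eigenvectors give P = [[3, −2], [1, −1]] with P⁻¹ = [[1, −2], [1, −3]], and C = P·diag(2, 3)·P⁻¹.
Then C⁹ = P·diag(512, 19683)·P⁻¹ = [[1536, −39366], [512, −19683]] · [[1, −2], [1, −3]] = [[−37830, 115026], [−19171, 58025]].

[[−37830, 115026], [−19171, 58025]]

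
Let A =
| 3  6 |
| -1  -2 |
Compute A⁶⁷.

[[3, 6], [-1, -2]]

A² = A (a projection; rank 1, trace 1), so A⁶⁷ = A.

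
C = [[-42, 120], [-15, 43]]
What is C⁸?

tr C = 1 and det C = -6, so the characteristic polynomial is λ² − (1)λ + (-6) with roots -2 and 3.
Eigenvectors give P = [[-3, 8], [-1, 3]] with P⁻¹ = [[-3, 8], [-1, 3]], and C = P·diag(-2, 3)·P⁻¹.
Then C⁸ = P·diag(256, 6561)·P⁻¹ = [[-768, 52488], [-256, 19683]] · [[-3, 8], [-1, 3]] = [[-50184, 151320], [-18915, 57001]].

[[-50184, 151320], [-18915, 57001]]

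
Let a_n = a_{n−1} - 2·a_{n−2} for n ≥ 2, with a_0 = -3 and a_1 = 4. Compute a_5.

-22

With companion matrix B = [[1, -2], [1, 0]], [a_n, a_{n−1}]ᵀ = B·[a_{n−1}, a_{n−2}]ᵀ, so [a_5, a_4]ᵀ = B⁴·[a_1, a_0]ᵀ.
B⁴ = [[-1, 6], [-3, 2]], giving [a_5, a_4]ᵀ = [[-22], [-18]].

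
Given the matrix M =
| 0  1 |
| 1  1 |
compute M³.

M² = [[1, 1], [1, 2]]
M³ = [[1, 2], [2, 3]]

[[1, 2], [2, 3]]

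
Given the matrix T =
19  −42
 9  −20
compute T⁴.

[[−89, 210], [−45, 106]]

tr T = −1 and det T = −2, so the characteristic polynomial is λ² − (−1)λ + (−2) with roots −2 and 1.
Eigenvectors give P = [[2, 7], [1, 3]] with P⁻¹ = [[−3, 7], [1, −2]], and T = P·diag(−2, 1)·P⁻¹.
Then T⁴ = P·diag(16, 1)·P⁻¹ = [[32, 7], [16, 3]] · [[−3, 7], [1, −2]] = [[−89, 210], [−45, 106]].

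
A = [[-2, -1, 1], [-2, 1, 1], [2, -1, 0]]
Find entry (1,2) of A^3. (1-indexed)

A^2 = [[8, 0, -3], [4, 2, -1], [-2, -3, 1]]
A^3 = [[-22, -5, 8], [-14, -1, 6], [12, -2, -5]]

-5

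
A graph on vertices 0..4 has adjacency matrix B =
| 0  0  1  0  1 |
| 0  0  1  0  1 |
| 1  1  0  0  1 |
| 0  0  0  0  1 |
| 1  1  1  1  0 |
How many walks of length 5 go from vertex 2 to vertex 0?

The number of length-5 walks from vertex 2 to vertex 0 is entry (2,0) of B⁵, where B is the adjacency matrix.
B² = [[2, 2, 1, 1, 1], [2, 2, 1, 1, 1], [1, 1, 3, 1, 2], [1, 1, 1, 1, 0], [1, 1, 2, 0, 4]]
B³ = [[2, 2, 5, 1, 6], [2, 2, 5, 1, 6], [5, 5, 4, 2, 6], [1, 1, 2, 0, 4], [6, 6, 6, 4, 4]]
B⁴ = [[11, 11, 10, 6, 10], [11, 11, 10, 6, 10], [10, 10, 16, 6, 16], [6, 6, 6, 4, 4], [10, 10, 16, 4, 22]]
B⁵ = [[20, 20, 32, 10, 38], [20, 20, 32, 10, 38], [32, 32, 36, 16, 42], [10, 10, 16, 4, 22], [38, 38, 42, 22, 40]]

32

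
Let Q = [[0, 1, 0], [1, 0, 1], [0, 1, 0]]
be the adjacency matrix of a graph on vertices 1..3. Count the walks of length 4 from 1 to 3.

The number of length-4 walks from vertex 1 to vertex 3 is entry (1,3) of Q^4, where Q is the adjacency matrix.
Q^2 = [[1, 0, 1], [0, 2, 0], [1, 0, 1]]
Q^3 = [[0, 2, 0], [2, 0, 2], [0, 2, 0]]
Q^4 = [[2, 0, 2], [0, 4, 0], [2, 0, 2]]

2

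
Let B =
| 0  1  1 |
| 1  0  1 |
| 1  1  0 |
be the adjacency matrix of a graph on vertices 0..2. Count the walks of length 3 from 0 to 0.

The number of length-3 walks from vertex 0 to vertex 0 is entry (0,0) of B³, where B is the adjacency matrix.
B² = [[2, 1, 1], [1, 2, 1], [1, 1, 2]]
B³ = [[2, 3, 3], [3, 2, 3], [3, 3, 2]]

2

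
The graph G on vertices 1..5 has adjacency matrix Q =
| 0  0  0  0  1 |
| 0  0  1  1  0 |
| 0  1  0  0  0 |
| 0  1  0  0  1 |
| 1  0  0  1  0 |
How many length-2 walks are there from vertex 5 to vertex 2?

The number of length-2 walks from vertex 5 to vertex 2 is entry (5,2) of Q^2, where Q is the adjacency matrix.
Q^2 = [[1, 0, 0, 1, 0], [0, 2, 0, 0, 1], [0, 0, 1, 1, 0], [1, 0, 1, 2, 0], [0, 1, 0, 0, 2]]

1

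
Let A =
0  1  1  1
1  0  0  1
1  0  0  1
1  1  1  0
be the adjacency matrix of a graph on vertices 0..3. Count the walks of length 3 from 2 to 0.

The number of length-3 walks from vertex 2 to vertex 0 is entry (2,0) of A^3, where A is the adjacency matrix.
A^2 = [[3, 1, 1, 2], [1, 2, 2, 1], [1, 2, 2, 1], [2, 1, 1, 3]]
A^3 = [[4, 5, 5, 5], [5, 2, 2, 5], [5, 2, 2, 5], [5, 5, 5, 4]]

5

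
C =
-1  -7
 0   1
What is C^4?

C² = I (check: tr C = 0 and det C = -1), so C^4 = I since 4 is even.

[[1, 0], [0, 1]]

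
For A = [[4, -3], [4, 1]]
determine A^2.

[[4, -15], [20, -11]]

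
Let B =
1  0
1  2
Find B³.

[[1, 0], [7, 8]]

B² = [[1, 0], [3, 4]]
B³ = [[1, 0], [7, 8]]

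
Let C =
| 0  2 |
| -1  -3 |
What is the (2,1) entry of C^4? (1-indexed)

tr C = -3 and det C = 2, so the characteristic polynomial is λ² − (-3)λ + (2) with roots -2 and -1.
Eigenvectors give P = [[-1, 2], [1, -1]] with P⁻¹ = [[1, 2], [1, 1]], and C = P·diag(-2, -1)·P⁻¹.
Then C^4 = P·diag(16, 1)·P⁻¹ = [[-16, 2], [16, -1]] · [[1, 2], [1, 1]] = [[-14, -30], [15, 31]].

15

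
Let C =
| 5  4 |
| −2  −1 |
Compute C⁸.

[[13121, 13120], [−6560, −6559]]

tr C = 4 and det C = 3, so the characteristic polynomial is λ² − (4)λ + (3) with roots 3 and 1.
Eigenvectors give P = [[−2, 1], [1, −1]] with P⁻¹ = [[−1, −1], [−1, −2]], and C = P·diag(3, 1)·P⁻¹.
Then C⁸ = P·diag(6561, 1)·P⁻¹ = [[−13122, 1], [6561, −1]] · [[−1, −1], [−1, −2]] = [[13121, 13120], [−6560, −6559]].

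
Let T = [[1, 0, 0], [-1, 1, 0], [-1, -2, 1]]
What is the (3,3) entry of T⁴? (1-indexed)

1

T = I + N where N = [[0, 0, 0], [-1, 0, 0], [-1, -2, 0]] is strictly lower-triangular, so N³ = 0.
(I + N)⁴ = I + 4·N + 6·N² = [[1, 0, 0], [-4, 1, 0], [8, -8, 1]].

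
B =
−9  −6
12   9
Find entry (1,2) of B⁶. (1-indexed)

0

tr B = 0 and det B = −9, so the characteristic polynomial is λ² − (0)λ + (−9) with roots −3 and 3.
Eigenvectors give P = [[−1, −1], [1, 2]] with P⁻¹ = [[−2, −1], [1, 1]], and B = P·diag(−3, 3)·P⁻¹.
Then B⁶ = P·diag(729, 729)·P⁻¹ = [[−729, −729], [729, 1458]] · [[−2, −1], [1, 1]] = [[729, 0], [0, 729]].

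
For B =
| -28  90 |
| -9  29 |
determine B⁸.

tr B = 1 and det B = -2, so the characteristic polynomial is λ² − (1)λ + (-2) with roots 2 and -1.
Eigenvectors give P = [[3, -10], [1, -3]] with P⁻¹ = [[-3, 10], [-1, 3]], and B = P·diag(2, -1)·P⁻¹.
Then B⁸ = P·diag(256, 1)·P⁻¹ = [[768, -10], [256, -3]] · [[-3, 10], [-1, 3]] = [[-2294, 7650], [-765, 2551]].

[[-2294, 7650], [-765, 2551]]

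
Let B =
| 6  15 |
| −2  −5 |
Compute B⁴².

B² = B (a projection; rank 1, trace 1), so B⁴² = B.

[[6, 15], [−2, −5]]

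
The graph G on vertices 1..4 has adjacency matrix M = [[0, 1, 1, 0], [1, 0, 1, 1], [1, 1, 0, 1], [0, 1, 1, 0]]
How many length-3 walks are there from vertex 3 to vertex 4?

5

The number of length-3 walks from vertex 3 to vertex 4 is entry (3,4) of M³, where M is the adjacency matrix.
M² = [[2, 1, 1, 2], [1, 3, 2, 1], [1, 2, 3, 1], [2, 1, 1, 2]]
M³ = [[2, 5, 5, 2], [5, 4, 5, 5], [5, 5, 4, 5], [2, 5, 5, 2]]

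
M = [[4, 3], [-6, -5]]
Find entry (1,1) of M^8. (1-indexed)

-254

tr M = -1 and det M = -2, so the characteristic polynomial is λ² − (-1)λ + (-2) with roots -2 and 1.
Eigenvectors give P = [[-1, -1], [2, 1]] with P⁻¹ = [[1, 1], [-2, -1]], and M = P·diag(-2, 1)·P⁻¹.
Then M^8 = P·diag(256, 1)·P⁻¹ = [[-256, -1], [512, 1]] · [[1, 1], [-2, -1]] = [[-254, -255], [510, 511]].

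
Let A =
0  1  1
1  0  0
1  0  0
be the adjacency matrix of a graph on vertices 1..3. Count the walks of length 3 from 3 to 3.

0

The number of length-3 walks from vertex 3 to vertex 3 is entry (3,3) of A³, where A is the adjacency matrix.
A² = [[2, 0, 0], [0, 1, 1], [0, 1, 1]]
A³ = [[0, 2, 2], [2, 0, 0], [2, 0, 0]]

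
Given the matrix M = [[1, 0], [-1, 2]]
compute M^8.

[[1, 0], [-255, 256]]

tr M = 3 and det M = 2, so the characteristic polynomial is λ² − (3)λ + (2) with roots 1 and 2.
Eigenvectors give P = [[1, 0], [1, -1]] with P⁻¹ = [[1, 0], [1, -1]], and M = P·diag(1, 2)·P⁻¹.
Then M^8 = P·diag(1, 256)·P⁻¹ = [[1, 0], [1, -256]] · [[1, 0], [1, -1]] = [[1, 0], [-255, 256]].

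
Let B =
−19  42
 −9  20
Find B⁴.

[[−89, 210], [−45, 106]]

tr B = 1 and det B = −2, so the characteristic polynomial is λ² − (1)λ + (−2) with roots 2 and −1.
Eigenvectors give P = [[−2, 7], [−1, 3]] with P⁻¹ = [[3, −7], [1, −2]], and B = P·diag(2, −1)·P⁻¹.
Then B⁴ = P·diag(16, 1)·P⁻¹ = [[−32, 7], [−16, 3]] · [[3, −7], [1, −2]] = [[−89, 210], [−45, 106]].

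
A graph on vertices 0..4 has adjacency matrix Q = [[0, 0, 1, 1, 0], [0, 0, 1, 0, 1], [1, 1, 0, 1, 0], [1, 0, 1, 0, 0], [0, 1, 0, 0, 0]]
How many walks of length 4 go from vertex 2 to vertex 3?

The number of length-4 walks from vertex 2 to vertex 3 is entry (2,3) of Q⁴, where Q is the adjacency matrix.
Q² = [[2, 1, 1, 1, 0], [1, 2, 0, 1, 0], [1, 0, 3, 1, 1], [1, 1, 1, 2, 0], [0, 0, 1, 0, 1]]
Q³ = [[2, 1, 4, 3, 1], [1, 0, 4, 1, 2], [4, 4, 2, 4, 0], [3, 1, 4, 2, 1], [1, 2, 0, 1, 0]]
Q⁴ = [[7, 5, 6, 6, 1], [5, 6, 2, 5, 0], [6, 2, 12, 6, 4], [6, 5, 6, 7, 1], [1, 0, 4, 1, 2]]

6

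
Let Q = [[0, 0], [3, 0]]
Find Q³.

Q is strictly triangular, hence nilpotent: Q² = 0, so Q³ = 0.

[[0, 0], [0, 0]]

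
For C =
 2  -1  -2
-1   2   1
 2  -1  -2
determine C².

[[1, -2, -1], [-2, 4, 2], [1, -2, -1]]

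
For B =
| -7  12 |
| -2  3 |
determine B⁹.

[[-59047, 118092], [-19682, 39363]]

tr B = -4 and det B = 3, so the characteristic polynomial is λ² − (-4)λ + (3) with roots -3 and -1.
Eigenvectors give P = [[3, -2], [1, -1]] with P⁻¹ = [[1, -2], [1, -3]], and B = P·diag(-3, -1)·P⁻¹.
Then B⁹ = P·diag(-19683, -1)·P⁻¹ = [[-59049, 2], [-19683, 1]] · [[1, -2], [1, -3]] = [[-59047, 118092], [-19682, 39363]].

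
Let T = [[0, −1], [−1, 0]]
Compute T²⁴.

T² = I (check: tr T = 0 and det T = −1), so T²⁴ = I since 24 is even.

[[1, 0], [0, 1]]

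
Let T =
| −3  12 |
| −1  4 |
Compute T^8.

[[−3, 12], [−1, 4]]

T² = T (a projection; rank 1, trace 1), so T^8 = T.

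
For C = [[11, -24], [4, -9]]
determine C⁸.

tr C = 2 and det C = -3, so the characteristic polynomial is λ² − (2)λ + (-3) with roots 3 and -1.
Eigenvectors give P = [[3, -2], [1, -1]] with P⁻¹ = [[1, -2], [1, -3]], and C = P·diag(3, -1)·P⁻¹.
Then C⁸ = P·diag(6561, 1)·P⁻¹ = [[19683, -2], [6561, -1]] · [[1, -2], [1, -3]] = [[19681, -39360], [6560, -13119]].

[[19681, -39360], [6560, -13119]]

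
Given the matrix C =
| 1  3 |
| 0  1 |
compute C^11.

C = I + N where N = [[0, 3], [0, 0]] is strictly upper-triangular, so N^2 = 0.
(I + N)^11 = I + 11·N = [[1, 33], [0, 1]].

[[1, 33], [0, 1]]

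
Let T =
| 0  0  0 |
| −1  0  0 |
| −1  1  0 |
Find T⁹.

T is strictly triangular, hence nilpotent: T³ = 0, so T⁹ = 0.

[[0, 0, 0], [0, 0, 0], [0, 0, 0]]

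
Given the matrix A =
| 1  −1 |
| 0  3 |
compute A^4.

[[1, −40], [0, 81]]

A^2 = [[1, −4], [0, 9]]
A^3 = [[1, −13], [0, 27]]
A^4 = [[1, −40], [0, 81]]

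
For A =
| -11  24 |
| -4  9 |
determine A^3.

[[-83, 168], [-28, 57]]

tr A = -2 and det A = -3, so the characteristic polynomial is λ² − (-2)λ + (-3) with roots -3 and 1.
Eigenvectors give P = [[3, 2], [1, 1]] with P⁻¹ = [[1, -2], [-1, 3]], and A = P·diag(-3, 1)·P⁻¹.
Then A^3 = P·diag(-27, 1)·P⁻¹ = [[-81, 2], [-27, 1]] · [[1, -2], [-1, 3]] = [[-83, 168], [-28, 57]].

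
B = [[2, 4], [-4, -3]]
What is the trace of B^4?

B^2 = [[-12, -4], [4, -7]]
B^3 = [[-8, -36], [36, 37]]
B^4 = [[128, 76], [-76, 33]]

161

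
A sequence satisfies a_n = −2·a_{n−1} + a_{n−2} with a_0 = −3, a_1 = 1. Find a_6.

−157

With companion matrix Q = [[−2, 1], [1, 0]], [a_n, a_{n−1}]ᵀ = Q·[a_{n−1}, a_{n−2}]ᵀ, so [a_6, a_5]ᵀ = Q^5·[a_1, a_0]ᵀ.
Q^5 = [[−70, 29], [29, −12]], giving [a_6, a_5]ᵀ = [[−157], [65]].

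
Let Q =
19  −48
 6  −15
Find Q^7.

tr Q = 4 and det Q = 3, so the characteristic polynomial is λ² − (4)λ + (3) with roots 3 and 1.
Eigenvectors give P = [[3, −8], [1, −3]] with P⁻¹ = [[3, −8], [1, −3]], and Q = P·diag(3, 1)·P⁻¹.
Then Q^7 = P·diag(2187, 1)·P⁻¹ = [[6561, −8], [2187, −3]] · [[3, −8], [1, −3]] = [[19675, −52464], [6558, −17487]].

[[19675, −52464], [6558, −17487]]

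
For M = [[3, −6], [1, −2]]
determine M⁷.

[[3, −6], [1, −2]]

M² = M (a projection; rank 1, trace 1), so M⁷ = M.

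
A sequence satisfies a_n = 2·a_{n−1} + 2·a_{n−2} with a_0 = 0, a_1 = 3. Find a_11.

54816

With companion matrix C = [[2, 2], [1, 0]], [a_n, a_{n−1}]ᵀ = C·[a_{n−1}, a_{n−2}]ᵀ, so [a_11, a_10]ᵀ = C¹⁰·[a_1, a_0]ᵀ.
C¹⁰ = [[18272, 13376], [6688, 4896]], giving [a_11, a_10]ᵀ = [[54816], [20064]].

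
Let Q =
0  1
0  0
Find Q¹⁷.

Q is strictly triangular, hence nilpotent: Q² = 0, so Q¹⁷ = 0.

[[0, 0], [0, 0]]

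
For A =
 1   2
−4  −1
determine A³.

A² = [[−7, 0], [0, −7]]
A³ = [[−7, −14], [28, 7]]

[[−7, −14], [28, 7]]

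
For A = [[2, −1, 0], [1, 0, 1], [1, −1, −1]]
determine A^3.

[[3, −2, −1], [3, −2, −1], [0, 0, 0]]

A^2 = [[3, −2, −1], [3, −2, −1], [0, 0, 0]]
A^3 = [[3, −2, −1], [3, −2, −1], [0, 0, 0]]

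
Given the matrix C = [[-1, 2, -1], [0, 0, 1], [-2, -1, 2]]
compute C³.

C² = [[3, -1, 1], [-2, -1, 2], [-2, -6, 5]]
C³ = [[-5, 5, -2], [-2, -6, 5], [-8, -9, 6]]

[[-5, 5, -2], [-2, -6, 5], [-8, -9, 6]]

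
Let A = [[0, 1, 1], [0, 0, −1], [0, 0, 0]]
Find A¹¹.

A is strictly triangular, hence nilpotent: A³ = 0, so A¹¹ = 0.

[[0, 0, 0], [0, 0, 0], [0, 0, 0]]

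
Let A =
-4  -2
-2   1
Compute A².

[[20, 6], [6, 5]]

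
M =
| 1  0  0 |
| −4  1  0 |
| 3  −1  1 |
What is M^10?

M = I + N where N = [[0, 0, 0], [−4, 0, 0], [3, −1, 0]] is strictly lower-triangular, so N^3 = 0.
(I + N)^10 = I + 10·N + 45·N^2 = [[1, 0, 0], [−40, 1, 0], [210, −10, 1]].

[[1, 0, 0], [−40, 1, 0], [210, −10, 1]]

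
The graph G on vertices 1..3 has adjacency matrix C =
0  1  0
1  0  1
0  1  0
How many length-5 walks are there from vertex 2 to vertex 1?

4

The number of length-5 walks from vertex 2 to vertex 1 is entry (2,1) of C⁵, where C is the adjacency matrix.
C² = [[1, 0, 1], [0, 2, 0], [1, 0, 1]]
C³ = [[0, 2, 0], [2, 0, 2], [0, 2, 0]]
C⁴ = [[2, 0, 2], [0, 4, 0], [2, 0, 2]]
C⁵ = [[0, 4, 0], [4, 0, 4], [0, 4, 0]]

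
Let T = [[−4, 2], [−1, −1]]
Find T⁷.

tr T = −5 and det T = 6, so the characteristic polynomial is λ² − (−5)λ + (6) with roots −3 and −2.
Eigenvectors give P = [[2, 1], [1, 1]] with P⁻¹ = [[1, −1], [−1, 2]], and T = P·diag(−3, −2)·P⁻¹.
Then T⁷ = P·diag(−2187, −128)·P⁻¹ = [[−4374, −128], [−2187, −128]] · [[1, −1], [−1, 2]] = [[−4246, 4118], [−2059, 1931]].

[[−4246, 4118], [−2059, 1931]]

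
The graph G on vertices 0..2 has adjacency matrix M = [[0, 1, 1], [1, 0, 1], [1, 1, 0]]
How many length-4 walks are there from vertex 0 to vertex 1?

5

The number of length-4 walks from vertex 0 to vertex 1 is entry (0,1) of M⁴, where M is the adjacency matrix.
M² = [[2, 1, 1], [1, 2, 1], [1, 1, 2]]
M³ = [[2, 3, 3], [3, 2, 3], [3, 3, 2]]
M⁴ = [[6, 5, 5], [5, 6, 5], [5, 5, 6]]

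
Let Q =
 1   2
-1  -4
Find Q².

[[-1, -6], [3, 14]]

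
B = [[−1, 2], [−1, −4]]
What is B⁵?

tr B = −5 and det B = 6, so the characteristic polynomial is λ² − (−5)λ + (6) with roots −2 and −3.
Eigenvectors give P = [[−2, 1], [1, −1]] with P⁻¹ = [[−1, −1], [−1, −2]], and B = P·diag(−2, −3)·P⁻¹.
Then B⁵ = P·diag(−32, −243)·P⁻¹ = [[64, −243], [−32, 243]] · [[−1, −1], [−1, −2]] = [[179, 422], [−211, −454]].

[[179, 422], [−211, −454]]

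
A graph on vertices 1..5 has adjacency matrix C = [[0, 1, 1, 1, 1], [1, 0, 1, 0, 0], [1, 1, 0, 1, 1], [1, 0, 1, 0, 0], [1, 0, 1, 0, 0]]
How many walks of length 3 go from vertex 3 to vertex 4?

7

The number of length-3 walks from vertex 3 to vertex 4 is entry (3,4) of C³, where C is the adjacency matrix.
C² = [[4, 1, 3, 1, 1], [1, 2, 1, 2, 2], [3, 1, 4, 1, 1], [1, 2, 1, 2, 2], [1, 2, 1, 2, 2]]
C³ = [[6, 7, 7, 7, 7], [7, 2, 7, 2, 2], [7, 7, 6, 7, 7], [7, 2, 7, 2, 2], [7, 2, 7, 2, 2]]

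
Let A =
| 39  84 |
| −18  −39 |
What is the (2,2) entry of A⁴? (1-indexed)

81

tr A = 0 and det A = −9, so the characteristic polynomial is λ² − (0)λ + (−9) with roots −3 and 3.
Eigenvectors give P = [[−2, 7], [1, −3]] with P⁻¹ = [[3, 7], [1, 2]], and A = P·diag(−3, 3)·P⁻¹.
Then A⁴ = P·diag(81, 81)·P⁻¹ = [[−162, 567], [81, −243]] · [[3, 7], [1, 2]] = [[81, 0], [0, 81]].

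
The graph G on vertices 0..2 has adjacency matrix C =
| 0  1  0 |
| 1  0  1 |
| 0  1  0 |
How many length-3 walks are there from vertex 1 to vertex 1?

The number of length-3 walks from vertex 1 to vertex 1 is entry (1,1) of C³, where C is the adjacency matrix.
C² = [[1, 0, 1], [0, 2, 0], [1, 0, 1]]
C³ = [[0, 2, 0], [2, 0, 2], [0, 2, 0]]

0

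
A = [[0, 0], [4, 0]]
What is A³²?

[[0, 0], [0, 0]]

A is strictly triangular, hence nilpotent: A² = 0, so A³² = 0.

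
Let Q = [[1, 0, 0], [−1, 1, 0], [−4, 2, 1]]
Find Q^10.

[[1, 0, 0], [−10, 1, 0], [−130, 20, 1]]

Q = I + N where N = [[0, 0, 0], [−1, 0, 0], [−4, 2, 0]] is strictly lower-triangular, so N^3 = 0.
(I + N)^10 = I + 10·N + 45·N^2 = [[1, 0, 0], [−10, 1, 0], [−130, 20, 1]].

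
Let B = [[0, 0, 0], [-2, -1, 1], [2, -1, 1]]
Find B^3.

[[0, 0, 0], [0, 0, 0], [0, 0, 0]]

B^2 = [[0, 0, 0], [4, 0, 0], [4, 0, 0]]
B^3 = [[0, 0, 0], [0, 0, 0], [0, 0, 0]]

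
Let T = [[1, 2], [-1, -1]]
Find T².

[[-1, 0], [0, -1]]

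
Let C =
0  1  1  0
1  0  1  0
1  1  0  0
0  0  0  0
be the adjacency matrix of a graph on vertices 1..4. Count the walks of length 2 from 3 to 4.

The number of length-2 walks from vertex 3 to vertex 4 is entry (3,4) of C², where C is the adjacency matrix.
C² = [[2, 1, 1, 0], [1, 2, 1, 0], [1, 1, 2, 0], [0, 0, 0, 0]]

0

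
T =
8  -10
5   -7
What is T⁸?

tr T = 1 and det T = -6, so the characteristic polynomial is λ² − (1)λ + (-6) with roots -2 and 3.
Eigenvectors give P = [[-1, 2], [-1, 1]] with P⁻¹ = [[1, -2], [1, -1]], and T = P·diag(-2, 3)·P⁻¹.
Then T⁸ = P·diag(256, 6561)·P⁻¹ = [[-256, 13122], [-256, 6561]] · [[1, -2], [1, -1]] = [[12866, -12610], [6305, -6049]].

[[12866, -12610], [6305, -6049]]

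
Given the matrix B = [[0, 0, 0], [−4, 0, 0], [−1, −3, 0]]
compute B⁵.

[[0, 0, 0], [0, 0, 0], [0, 0, 0]]

B is strictly triangular, hence nilpotent: B³ = 0, so B⁵ = 0.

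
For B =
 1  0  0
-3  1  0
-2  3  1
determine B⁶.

B = I + N where N = [[0, 0, 0], [-3, 0, 0], [-2, 3, 0]] is strictly lower-triangular, so N³ = 0.
(I + N)⁶ = I + 6·N + 15·N² = [[1, 0, 0], [-18, 1, 0], [-147, 18, 1]].

[[1, 0, 0], [-18, 1, 0], [-147, 18, 1]]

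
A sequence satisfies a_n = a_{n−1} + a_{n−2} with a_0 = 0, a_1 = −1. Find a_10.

With companion matrix M = [[1, 1], [1, 0]], [a_n, a_{n−1}]ᵀ = M·[a_{n−1}, a_{n−2}]ᵀ, so [a_10, a_9]ᵀ = M⁹·[a_1, a_0]ᵀ.
M⁹ = [[55, 34], [34, 21]], giving [a_10, a_9]ᵀ = [[−55], [−34]].

−55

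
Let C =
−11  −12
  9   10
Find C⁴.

[[61, 60], [−45, −44]]

tr C = −1 and det C = −2, so the characteristic polynomial is λ² − (−1)λ + (−2) with roots 1 and −2.
Eigenvectors give P = [[−1, 4], [1, −3]] with P⁻¹ = [[3, 4], [1, 1]], and C = P·diag(1, −2)·P⁻¹.
Then C⁴ = P·diag(1, 16)·P⁻¹ = [[−1, 64], [1, −48]] · [[3, 4], [1, 1]] = [[61, 60], [−45, −44]].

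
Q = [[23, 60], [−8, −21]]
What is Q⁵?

tr Q = 2 and det Q = −3, so the characteristic polynomial is λ² − (2)λ + (−3) with roots 3 and −1.
Eigenvectors give P = [[−3, −5], [1, 2]] with P⁻¹ = [[−2, −5], [1, 3]], and Q = P·diag(3, −1)·P⁻¹.
Then Q⁵ = P·diag(243, −1)·P⁻¹ = [[−729, 5], [243, −2]] · [[−2, −5], [1, 3]] = [[1463, 3660], [−488, −1221]].

[[1463, 3660], [−488, −1221]]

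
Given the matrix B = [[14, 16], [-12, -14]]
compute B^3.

tr B = 0 and det B = -4, so the characteristic polynomial is λ² − (0)λ + (-4) with roots 2 and -2.
Eigenvectors give P = [[-4, 1], [3, -1]] with P⁻¹ = [[-1, -1], [-3, -4]], and B = P·diag(2, -2)·P⁻¹.
Then B^3 = P·diag(8, -8)·P⁻¹ = [[-32, -8], [24, 8]] · [[-1, -1], [-3, -4]] = [[56, 64], [-48, -56]].

[[56, 64], [-48, -56]]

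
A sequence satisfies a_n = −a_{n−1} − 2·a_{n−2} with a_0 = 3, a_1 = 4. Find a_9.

−86

With companion matrix T = [[−1, −2], [1, 0]], [a_n, a_{n−1}]ᵀ = T·[a_{n−1}, a_{n−2}]ᵀ, so [a_9, a_8]ᵀ = T⁸·[a_1, a_0]ᵀ.
T⁸ = [[−17, −6], [3, −14]], giving [a_9, a_8]ᵀ = [[−86], [−30]].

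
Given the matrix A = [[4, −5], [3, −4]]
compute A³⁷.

[[4, −5], [3, −4]]

A² = I (check: tr A = 0 and det A = −1), so A³⁷ = A since 37 is odd.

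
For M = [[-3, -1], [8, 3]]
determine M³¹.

[[-3, -1], [8, 3]]

M² = I (check: tr M = 0 and det M = -1), so M³¹ = M since 31 is odd.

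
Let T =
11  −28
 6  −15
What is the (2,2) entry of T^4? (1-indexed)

561

tr T = −4 and det T = 3, so the characteristic polynomial is λ² − (−4)λ + (3) with roots −1 and −3.
Eigenvectors give P = [[7, 2], [3, 1]] with P⁻¹ = [[1, −2], [−3, 7]], and T = P·diag(−1, −3)·P⁻¹.
Then T^4 = P·diag(1, 81)·P⁻¹ = [[7, 162], [3, 81]] · [[1, −2], [−3, 7]] = [[−479, 1120], [−240, 561]].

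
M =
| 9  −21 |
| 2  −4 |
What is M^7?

tr M = 5 and det M = 6, so the characteristic polynomial is λ² − (5)λ + (6) with roots 2 and 3.
Eigenvectors give P = [[3, 7], [1, 2]] with P⁻¹ = [[−2, 7], [1, −3]], and M = P·diag(2, 3)·P⁻¹.
Then M^7 = P·diag(128, 2187)·P⁻¹ = [[384, 15309], [128, 4374]] · [[−2, 7], [1, −3]] = [[14541, −43239], [4118, −12226]].

[[14541, −43239], [4118, −12226]]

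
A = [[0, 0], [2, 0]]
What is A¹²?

[[0, 0], [0, 0]]

A is strictly triangular, hence nilpotent: A² = 0, so A¹² = 0.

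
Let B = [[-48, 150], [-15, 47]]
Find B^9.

tr B = -1 and det B = -6, so the characteristic polynomial is λ² − (-1)λ + (-6) with roots 2 and -3.
Eigenvectors give P = [[3, 10], [1, 3]] with P⁻¹ = [[-3, 10], [1, -3]], and B = P·diag(2, -3)·P⁻¹.
Then B^9 = P·diag(512, -19683)·P⁻¹ = [[1536, -196830], [512, -59049]] · [[-3, 10], [1, -3]] = [[-201438, 605850], [-60585, 182267]].

[[-201438, 605850], [-60585, 182267]]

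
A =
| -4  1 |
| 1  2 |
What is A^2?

[[17, -2], [-2, 5]]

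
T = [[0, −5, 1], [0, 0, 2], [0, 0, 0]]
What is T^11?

[[0, 0, 0], [0, 0, 0], [0, 0, 0]]

T is strictly triangular, hence nilpotent: T^3 = 0, so T^11 = 0.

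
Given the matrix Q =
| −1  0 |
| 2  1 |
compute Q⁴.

Q² = [[1, 0], [0, 1]]
Q³ = [[−1, 0], [2, 1]]
Q⁴ = [[1, 0], [0, 1]]

[[1, 0], [0, 1]]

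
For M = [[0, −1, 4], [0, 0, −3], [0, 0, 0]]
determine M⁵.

[[0, 0, 0], [0, 0, 0], [0, 0, 0]]

M is strictly triangular, hence nilpotent: M³ = 0, so M⁵ = 0.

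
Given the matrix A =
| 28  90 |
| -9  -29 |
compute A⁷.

[[1162, 3870], [-387, -1289]]

tr A = -1 and det A = -2, so the characteristic polynomial is λ² − (-1)λ + (-2) with roots -2 and 1.
Eigenvectors give P = [[-3, 10], [1, -3]] with P⁻¹ = [[3, 10], [1, 3]], and A = P·diag(-2, 1)·P⁻¹.
Then A⁷ = P·diag(-128, 1)·P⁻¹ = [[384, 10], [-128, -3]] · [[3, 10], [1, 3]] = [[1162, 3870], [-387, -1289]].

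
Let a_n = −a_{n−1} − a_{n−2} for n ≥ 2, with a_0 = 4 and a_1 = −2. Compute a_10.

−2

With companion matrix T = [[−1, −1], [1, 0]], [a_n, a_{n−1}]ᵀ = T·[a_{n−1}, a_{n−2}]ᵀ, so [a_10, a_9]ᵀ = T⁹·[a_1, a_0]ᵀ.
T⁹ = [[1, 0], [0, 1]], giving [a_10, a_9]ᵀ = [[−2], [4]].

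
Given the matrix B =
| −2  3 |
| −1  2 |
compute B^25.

B² = I (check: tr B = 0 and det B = −1), so B^25 = B since 25 is odd.

[[−2, 3], [−1, 2]]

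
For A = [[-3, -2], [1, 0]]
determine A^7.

[[-255, -254], [127, 126]]

tr A = -3 and det A = 2, so the characteristic polynomial is λ² − (-3)λ + (2) with roots -2 and -1.
Eigenvectors give P = [[-2, -1], [1, 1]] with P⁻¹ = [[-1, -1], [1, 2]], and A = P·diag(-2, -1)·P⁻¹.
Then A^7 = P·diag(-128, -1)·P⁻¹ = [[256, 1], [-128, -1]] · [[-1, -1], [1, 2]] = [[-255, -254], [127, 126]].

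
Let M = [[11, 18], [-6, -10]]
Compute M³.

tr M = 1 and det M = -2, so the characteristic polynomial is λ² − (1)λ + (-2) with roots -1 and 2.
Eigenvectors give P = [[-3, 2], [2, -1]] with P⁻¹ = [[1, 2], [2, 3]], and M = P·diag(-1, 2)·P⁻¹.
Then M³ = P·diag(-1, 8)·P⁻¹ = [[3, 16], [-2, -8]] · [[1, 2], [2, 3]] = [[35, 54], [-18, -28]].

[[35, 54], [-18, -28]]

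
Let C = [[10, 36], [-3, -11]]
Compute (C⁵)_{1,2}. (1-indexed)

tr C = -1 and det C = -2, so the characteristic polynomial is λ² − (-1)λ + (-2) with roots 1 and -2.
Eigenvectors give P = [[4, -3], [-1, 1]] with P⁻¹ = [[1, 3], [1, 4]], and C = P·diag(1, -2)·P⁻¹.
Then C⁵ = P·diag(1, -32)·P⁻¹ = [[4, 96], [-1, -32]] · [[1, 3], [1, 4]] = [[100, 396], [-33, -131]].

396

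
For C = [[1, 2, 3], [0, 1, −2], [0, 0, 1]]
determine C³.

C = I + N where N = [[0, 2, 3], [0, 0, −2], [0, 0, 0]] is strictly upper-triangular, so N³ = 0.
(I + N)³ = I + 3·N + 3·N² = [[1, 6, −3], [0, 1, −6], [0, 0, 1]].

[[1, 6, −3], [0, 1, −6], [0, 0, 1]]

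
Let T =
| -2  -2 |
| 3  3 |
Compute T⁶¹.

T² = T (a projection; rank 1, trace 1), so T⁶¹ = T.

[[-2, -2], [3, 3]]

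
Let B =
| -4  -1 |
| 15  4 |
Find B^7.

B² = I (check: tr B = 0 and det B = -1), so B^7 = B since 7 is odd.

[[-4, -1], [15, 4]]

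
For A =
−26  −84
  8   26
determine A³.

[[−104, −336], [32, 104]]

tr A = 0 and det A = −4, so the characteristic polynomial is λ² − (0)λ + (−4) with roots 2 and −2.
Eigenvectors give P = [[−3, 7], [1, −2]] with P⁻¹ = [[2, 7], [1, 3]], and A = P·diag(2, −2)·P⁻¹.
Then A³ = P·diag(8, −8)·P⁻¹ = [[−24, −56], [8, 16]] · [[2, 7], [1, 3]] = [[−104, −336], [32, 104]].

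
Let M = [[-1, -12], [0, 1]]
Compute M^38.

M² = I (check: tr M = 0 and det M = -1), so M^38 = I since 38 is even.

[[1, 0], [0, 1]]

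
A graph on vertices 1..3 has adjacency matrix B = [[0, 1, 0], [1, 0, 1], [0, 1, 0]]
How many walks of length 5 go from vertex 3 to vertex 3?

0

The number of length-5 walks from vertex 3 to vertex 3 is entry (3,3) of B⁵, where B is the adjacency matrix.
B² = [[1, 0, 1], [0, 2, 0], [1, 0, 1]]
B³ = [[0, 2, 0], [2, 0, 2], [0, 2, 0]]
B⁴ = [[2, 0, 2], [0, 4, 0], [2, 0, 2]]
B⁵ = [[0, 4, 0], [4, 0, 4], [0, 4, 0]]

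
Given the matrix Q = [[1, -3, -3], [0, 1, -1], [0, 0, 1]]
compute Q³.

Q = I + N where N = [[0, -3, -3], [0, 0, -1], [0, 0, 0]] is strictly upper-triangular, so N³ = 0.
(I + N)³ = I + 3·N + 3·N² = [[1, -9, 0], [0, 1, -3], [0, 0, 1]].

[[1, -9, 0], [0, 1, -3], [0, 0, 1]]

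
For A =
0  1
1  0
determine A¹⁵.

[[0, 1], [1, 0]]

A² = I (check: tr A = 0 and det A = -1), so A¹⁵ = A since 15 is odd.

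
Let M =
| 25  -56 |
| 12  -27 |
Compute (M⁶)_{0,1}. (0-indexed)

10192

tr M = -2 and det M = -3, so the characteristic polynomial is λ² − (-2)λ + (-3) with roots -3 and 1.
Eigenvectors give P = [[2, 7], [1, 3]] with P⁻¹ = [[-3, 7], [1, -2]], and M = P·diag(-3, 1)·P⁻¹.
Then M⁶ = P·diag(729, 1)·P⁻¹ = [[1458, 7], [729, 3]] · [[-3, 7], [1, -2]] = [[-4367, 10192], [-2184, 5097]].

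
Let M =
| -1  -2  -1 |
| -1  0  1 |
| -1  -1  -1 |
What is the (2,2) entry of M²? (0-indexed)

1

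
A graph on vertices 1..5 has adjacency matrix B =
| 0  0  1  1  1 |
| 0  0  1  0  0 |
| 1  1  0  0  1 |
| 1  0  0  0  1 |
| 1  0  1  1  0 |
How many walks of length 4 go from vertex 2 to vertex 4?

2

The number of length-4 walks from vertex 2 to vertex 4 is entry (2,4) of B⁴, where B is the adjacency matrix.
B² = [[3, 1, 1, 1, 2], [1, 1, 0, 0, 1], [1, 0, 3, 2, 1], [1, 0, 2, 2, 1], [2, 1, 1, 1, 3]]
B³ = [[4, 1, 6, 5, 5], [1, 0, 3, 2, 1], [6, 3, 2, 2, 6], [5, 2, 2, 2, 5], [5, 1, 6, 5, 4]]
B⁴ = [[16, 6, 10, 9, 15], [6, 3, 2, 2, 6], [10, 2, 15, 12, 10], [9, 2, 12, 10, 9], [15, 6, 10, 9, 16]]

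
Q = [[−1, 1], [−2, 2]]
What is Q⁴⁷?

Q² = Q (a projection; rank 1, trace 1), so Q⁴⁷ = Q.

[[−1, 1], [−2, 2]]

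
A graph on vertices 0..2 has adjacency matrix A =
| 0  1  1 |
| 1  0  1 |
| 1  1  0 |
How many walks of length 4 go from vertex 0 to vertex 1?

The number of length-4 walks from vertex 0 to vertex 1 is entry (0,1) of A^4, where A is the adjacency matrix.
A^2 = [[2, 1, 1], [1, 2, 1], [1, 1, 2]]
A^3 = [[2, 3, 3], [3, 2, 3], [3, 3, 2]]
A^4 = [[6, 5, 5], [5, 6, 5], [5, 5, 6]]

5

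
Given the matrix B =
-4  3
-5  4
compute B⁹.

[[-4, 3], [-5, 4]]

B² = I (check: tr B = 0 and det B = -1), so B⁹ = B since 9 is odd.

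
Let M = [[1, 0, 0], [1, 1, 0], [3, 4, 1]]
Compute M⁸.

[[1, 0, 0], [8, 1, 0], [136, 32, 1]]

M = I + N where N = [[0, 0, 0], [1, 0, 0], [3, 4, 0]] is strictly lower-triangular, so N³ = 0.
(I + N)⁸ = I + 8·N + 28·N² = [[1, 0, 0], [8, 1, 0], [136, 32, 1]].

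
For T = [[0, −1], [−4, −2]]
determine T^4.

T^2 = [[4, 2], [8, 8]]
T^3 = [[−8, −8], [−32, −24]]
T^4 = [[32, 24], [96, 80]]

[[32, 24], [96, 80]]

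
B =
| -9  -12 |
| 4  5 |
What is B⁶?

tr B = -4 and det B = 3, so the characteristic polynomial is λ² − (-4)λ + (3) with roots -1 and -3.
Eigenvectors give P = [[-3, -2], [2, 1]] with P⁻¹ = [[1, 2], [-2, -3]], and B = P·diag(-1, -3)·P⁻¹.
Then B⁶ = P·diag(1, 729)·P⁻¹ = [[-3, -1458], [2, 729]] · [[1, 2], [-2, -3]] = [[2913, 4368], [-1456, -2183]].

[[2913, 4368], [-1456, -2183]]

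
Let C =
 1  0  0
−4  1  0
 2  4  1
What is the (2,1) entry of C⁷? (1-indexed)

C = I + N where N = [[0, 0, 0], [−4, 0, 0], [2, 4, 0]] is strictly lower-triangular, so N³ = 0.
(I + N)⁷ = I + 7·N + 21·N² = [[1, 0, 0], [−28, 1, 0], [−322, 28, 1]].

−28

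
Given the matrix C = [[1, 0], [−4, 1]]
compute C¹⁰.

[[1, 0], [−40, 1]]

C = I + N where N = [[0, 0], [−4, 0]] is strictly lower-triangular, so N² = 0.
(I + N)¹⁰ = I + 10·N = [[1, 0], [−40, 1]].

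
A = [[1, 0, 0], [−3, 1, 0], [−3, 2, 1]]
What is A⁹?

A = I + N where N = [[0, 0, 0], [−3, 0, 0], [−3, 2, 0]] is strictly lower-triangular, so N³ = 0.
(I + N)⁹ = I + 9·N + 36·N² = [[1, 0, 0], [−27, 1, 0], [−243, 18, 1]].

[[1, 0, 0], [−27, 1, 0], [−243, 18, 1]]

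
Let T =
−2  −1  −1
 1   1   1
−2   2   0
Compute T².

[[5, −1, 1], [−3, 2, 0], [6, 4, 4]]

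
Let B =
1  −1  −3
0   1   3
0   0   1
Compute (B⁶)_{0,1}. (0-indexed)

B = I + N where N = [[0, −1, −3], [0, 0, 3], [0, 0, 0]] is strictly upper-triangular, so N³ = 0.
(I + N)⁶ = I + 6·N + 15·N² = [[1, −6, −63], [0, 1, 18], [0, 0, 1]].

−6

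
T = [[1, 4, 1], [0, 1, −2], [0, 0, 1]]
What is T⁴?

T = I + N where N = [[0, 4, 1], [0, 0, −2], [0, 0, 0]] is strictly upper-triangular, so N³ = 0.
(I + N)⁴ = I + 4·N + 6·N² = [[1, 16, −44], [0, 1, −8], [0, 0, 1]].

[[1, 16, −44], [0, 1, −8], [0, 0, 1]]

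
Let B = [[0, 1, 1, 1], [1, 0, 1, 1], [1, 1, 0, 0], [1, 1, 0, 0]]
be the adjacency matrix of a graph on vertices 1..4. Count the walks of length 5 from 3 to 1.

29

The number of length-5 walks from vertex 3 to vertex 1 is entry (3,1) of B⁵, where B is the adjacency matrix.
B² = [[3, 2, 1, 1], [2, 3, 1, 1], [1, 1, 2, 2], [1, 1, 2, 2]]
B³ = [[4, 5, 5, 5], [5, 4, 5, 5], [5, 5, 2, 2], [5, 5, 2, 2]]
B⁴ = [[15, 14, 9, 9], [14, 15, 9, 9], [9, 9, 10, 10], [9, 9, 10, 10]]
B⁵ = [[32, 33, 29, 29], [33, 32, 29, 29], [29, 29, 18, 18], [29, 29, 18, 18]]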